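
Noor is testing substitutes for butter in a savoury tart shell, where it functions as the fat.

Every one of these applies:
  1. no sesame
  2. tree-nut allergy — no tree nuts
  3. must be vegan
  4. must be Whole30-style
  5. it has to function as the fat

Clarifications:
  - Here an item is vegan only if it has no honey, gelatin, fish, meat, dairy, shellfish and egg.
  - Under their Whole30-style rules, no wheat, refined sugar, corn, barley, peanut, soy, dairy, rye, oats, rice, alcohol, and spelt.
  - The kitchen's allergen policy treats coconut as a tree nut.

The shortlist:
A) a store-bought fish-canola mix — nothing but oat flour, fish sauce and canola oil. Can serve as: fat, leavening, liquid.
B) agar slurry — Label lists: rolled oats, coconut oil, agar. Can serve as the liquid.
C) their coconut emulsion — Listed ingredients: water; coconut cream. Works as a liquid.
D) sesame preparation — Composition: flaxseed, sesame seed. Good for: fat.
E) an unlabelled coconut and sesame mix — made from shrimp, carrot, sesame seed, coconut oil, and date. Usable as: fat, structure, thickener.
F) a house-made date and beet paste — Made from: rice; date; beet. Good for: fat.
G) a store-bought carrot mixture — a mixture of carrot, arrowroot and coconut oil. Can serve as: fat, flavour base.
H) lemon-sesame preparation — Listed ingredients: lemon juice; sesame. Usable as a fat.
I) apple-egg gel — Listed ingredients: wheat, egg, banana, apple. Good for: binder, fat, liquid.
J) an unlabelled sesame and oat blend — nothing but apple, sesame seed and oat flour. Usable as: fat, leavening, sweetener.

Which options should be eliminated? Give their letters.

A, B, C, D, E, F, G, H, I, J

A: has fish sauce, so not vegan; has oat flour, so not Whole30-style — reject
B: not usable as a fat; has rolled oats, so not Whole30-style (and 1 more) — out
C: not usable as a fat; has coconut cream, so not tree-nut-free — out
D: has sesame seed, so not sesame-free — out
E: has shrimp, so not vegan; has coconut oil, so not tree-nut-free (and 1 more) — no
F: has rice, so not Whole30-style — reject
G: has coconut oil, so not tree-nut-free — no
H: has sesame, so not sesame-free — reject
I: has egg, so not vegan; has wheat, so not Whole30-style — out
J: has oat flour, so not Whole30-style; has sesame seed, so not sesame-free — no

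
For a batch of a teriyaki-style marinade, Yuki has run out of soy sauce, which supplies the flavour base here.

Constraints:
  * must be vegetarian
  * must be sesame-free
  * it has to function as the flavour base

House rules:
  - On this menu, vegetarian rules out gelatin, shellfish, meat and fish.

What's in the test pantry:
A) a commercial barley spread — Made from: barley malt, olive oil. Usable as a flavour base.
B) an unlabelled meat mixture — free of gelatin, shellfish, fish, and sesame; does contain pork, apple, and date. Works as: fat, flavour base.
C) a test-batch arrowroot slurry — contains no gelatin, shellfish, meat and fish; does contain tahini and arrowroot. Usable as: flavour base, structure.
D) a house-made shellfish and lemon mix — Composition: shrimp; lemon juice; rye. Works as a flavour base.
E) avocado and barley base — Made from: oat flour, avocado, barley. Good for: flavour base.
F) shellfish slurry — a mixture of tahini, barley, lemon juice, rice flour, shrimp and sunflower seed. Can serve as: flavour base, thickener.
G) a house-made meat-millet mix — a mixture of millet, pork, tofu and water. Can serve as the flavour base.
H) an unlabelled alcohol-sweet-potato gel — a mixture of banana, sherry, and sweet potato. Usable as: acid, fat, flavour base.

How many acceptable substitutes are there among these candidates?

A: only barley malt and olive oil; none excluded — OK
B: has pork, so not vegetarian — out
C: has tahini, so not sesame-free — out
D: has shrimp, so not vegetarian — out
E: works as a flavour base, vegetarian, no sesame — OK
F: has shrimp, so not vegetarian; has tahini, so not sesame-free — no
G: has pork, so not vegetarian — no
H: only sherry, sweet potato, and banana; none excluded — OK

3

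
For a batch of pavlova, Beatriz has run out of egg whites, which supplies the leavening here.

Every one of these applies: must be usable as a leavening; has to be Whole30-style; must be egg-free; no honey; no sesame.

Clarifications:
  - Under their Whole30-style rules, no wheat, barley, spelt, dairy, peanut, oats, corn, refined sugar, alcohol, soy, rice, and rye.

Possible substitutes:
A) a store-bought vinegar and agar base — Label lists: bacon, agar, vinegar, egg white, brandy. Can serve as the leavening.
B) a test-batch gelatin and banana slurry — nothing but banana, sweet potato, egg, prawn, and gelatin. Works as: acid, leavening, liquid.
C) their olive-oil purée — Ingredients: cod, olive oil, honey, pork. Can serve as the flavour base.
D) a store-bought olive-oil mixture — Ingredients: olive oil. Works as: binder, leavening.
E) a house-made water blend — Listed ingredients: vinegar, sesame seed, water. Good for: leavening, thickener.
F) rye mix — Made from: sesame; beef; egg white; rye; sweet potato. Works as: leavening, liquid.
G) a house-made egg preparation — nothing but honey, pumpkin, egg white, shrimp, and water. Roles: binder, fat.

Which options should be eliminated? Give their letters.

A, B, C, E, F, G

A: has brandy, so not Whole30-style; has egg white, so not egg-free — out
B: has egg, so not egg-free — out
C: not usable as a leavening; has honey, so not honey-free — reject
D: only olive oil; none excluded — OK
E: has sesame seed, so not sesame-free — no
F: has rye, so not Whole30-style; has egg white, so not egg-free (and 1 more) — no
G: not usable as a leavening; has egg white, so not egg-free (and 1 more) — no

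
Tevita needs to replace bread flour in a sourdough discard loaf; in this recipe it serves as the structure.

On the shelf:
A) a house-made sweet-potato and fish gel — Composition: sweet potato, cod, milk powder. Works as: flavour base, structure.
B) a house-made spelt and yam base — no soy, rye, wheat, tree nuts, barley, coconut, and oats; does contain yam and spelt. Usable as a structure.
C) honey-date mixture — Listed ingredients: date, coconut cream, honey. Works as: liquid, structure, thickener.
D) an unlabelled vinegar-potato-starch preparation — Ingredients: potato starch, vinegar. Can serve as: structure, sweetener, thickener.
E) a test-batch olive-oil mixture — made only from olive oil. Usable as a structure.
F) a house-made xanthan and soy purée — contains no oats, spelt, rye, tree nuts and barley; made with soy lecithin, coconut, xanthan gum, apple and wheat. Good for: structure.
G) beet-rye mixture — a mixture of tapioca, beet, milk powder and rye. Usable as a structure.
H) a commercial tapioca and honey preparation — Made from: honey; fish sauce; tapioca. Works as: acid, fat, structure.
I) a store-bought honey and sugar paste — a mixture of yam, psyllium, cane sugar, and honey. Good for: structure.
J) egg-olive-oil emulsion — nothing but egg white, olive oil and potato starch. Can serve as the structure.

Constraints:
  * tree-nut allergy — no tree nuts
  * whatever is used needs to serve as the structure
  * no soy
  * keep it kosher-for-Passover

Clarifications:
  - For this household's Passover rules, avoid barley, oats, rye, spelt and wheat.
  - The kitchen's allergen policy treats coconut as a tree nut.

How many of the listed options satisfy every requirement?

A: no soy, kosher-for-Passover — keep
B: has spelt, so not kosher-for-Passover — reject
C: has coconut cream, so not tree-nut-free — no
D: nothing on the exclusion list — valid
E: only olive oil; none excluded — keep
F: has wheat, so not kosher-for-Passover; has coconut, so not tree-nut-free (and 1 more) — reject
G: has rye, so not kosher-for-Passover — reject
H: only fish sauce, honey, and tapioca; none excluded — OK
I: all constraints satisfied — valid
J: kosher-for-Passover, no soy — valid

6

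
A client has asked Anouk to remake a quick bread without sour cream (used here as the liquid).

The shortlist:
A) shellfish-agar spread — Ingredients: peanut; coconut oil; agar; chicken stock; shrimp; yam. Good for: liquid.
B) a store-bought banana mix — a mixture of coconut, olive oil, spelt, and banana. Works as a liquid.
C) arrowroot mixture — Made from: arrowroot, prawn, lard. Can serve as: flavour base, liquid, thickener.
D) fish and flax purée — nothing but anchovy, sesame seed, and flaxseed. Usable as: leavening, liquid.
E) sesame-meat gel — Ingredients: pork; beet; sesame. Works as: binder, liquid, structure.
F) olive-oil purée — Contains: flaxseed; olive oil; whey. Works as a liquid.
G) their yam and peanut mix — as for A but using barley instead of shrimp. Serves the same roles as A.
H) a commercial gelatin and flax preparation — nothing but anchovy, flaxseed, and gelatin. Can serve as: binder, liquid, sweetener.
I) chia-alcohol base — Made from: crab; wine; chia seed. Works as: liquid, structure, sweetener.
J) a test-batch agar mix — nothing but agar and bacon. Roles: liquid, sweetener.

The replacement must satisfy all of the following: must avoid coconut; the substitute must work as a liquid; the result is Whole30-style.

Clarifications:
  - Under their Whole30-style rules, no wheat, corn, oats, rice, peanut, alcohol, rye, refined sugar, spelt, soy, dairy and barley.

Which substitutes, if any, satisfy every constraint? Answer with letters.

C, D, E, H, J

A: has peanut, so not Whole30-style; has coconut oil, so not coconut-free — reject
B: has spelt, so not Whole30-style; has coconut, so not coconut-free — no
C: Whole30-style, no coconut — valid
D: works as a liquid, Whole30-style, no coconut — keep
E: every rule checks out — OK
F: has whey, so not Whole30-style — reject
G: has barley, so not Whole30-style; has coconut oil, so not coconut-free — reject
H: only anchovy, gelatin and flaxseed; none excluded — valid
I: has wine, so not Whole30-style — out
J: works as a liquid, Whole30-style, no coconut — OK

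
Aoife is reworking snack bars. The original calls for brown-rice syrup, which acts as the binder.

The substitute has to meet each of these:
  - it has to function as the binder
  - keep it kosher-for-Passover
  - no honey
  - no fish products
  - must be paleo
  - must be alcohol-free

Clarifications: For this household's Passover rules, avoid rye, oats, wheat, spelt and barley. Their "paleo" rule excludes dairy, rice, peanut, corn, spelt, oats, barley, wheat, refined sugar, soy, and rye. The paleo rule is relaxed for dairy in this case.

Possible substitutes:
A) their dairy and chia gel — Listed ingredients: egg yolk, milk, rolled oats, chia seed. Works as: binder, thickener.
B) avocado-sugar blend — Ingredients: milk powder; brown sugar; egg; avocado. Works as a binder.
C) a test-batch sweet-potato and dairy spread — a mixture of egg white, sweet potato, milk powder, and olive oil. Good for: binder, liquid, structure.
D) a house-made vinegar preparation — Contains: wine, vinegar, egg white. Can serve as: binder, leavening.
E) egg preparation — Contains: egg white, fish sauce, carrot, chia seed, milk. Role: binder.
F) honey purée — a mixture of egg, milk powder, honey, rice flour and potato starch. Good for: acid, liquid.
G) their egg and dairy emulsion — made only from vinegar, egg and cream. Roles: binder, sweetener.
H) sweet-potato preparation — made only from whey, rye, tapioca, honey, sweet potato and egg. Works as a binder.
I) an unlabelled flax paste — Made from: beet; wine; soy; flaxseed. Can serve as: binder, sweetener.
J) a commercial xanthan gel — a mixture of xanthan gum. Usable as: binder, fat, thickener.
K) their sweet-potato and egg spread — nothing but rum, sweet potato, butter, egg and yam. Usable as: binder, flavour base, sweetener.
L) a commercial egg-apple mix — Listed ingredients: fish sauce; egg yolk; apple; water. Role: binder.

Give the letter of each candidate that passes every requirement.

A: has rolled oats, so not kosher-for-Passover; has rolled oats, so not paleo — no
B: has brown sugar, so not paleo — out
C: dairy is permitted under the paleo carve-out; nothing else excluded — OK
D: has wine, so not alcohol-free — no
E: has fish sauce, so not fish-free — out
F: not usable as a binder; has rice flour, so not paleo (and 1 more) — reject
G: dairy is permitted under the paleo carve-out; nothing else excluded — valid
H: has rye, so not kosher-for-Passover; has rye, so not paleo (and 1 more) — no
I: has soy, so not paleo; has wine, so not alcohol-free — reject
J: all constraints satisfied — keep
K: has rum, so not alcohol-free — reject
L: has fish sauce, so not fish-free — reject

C, G, J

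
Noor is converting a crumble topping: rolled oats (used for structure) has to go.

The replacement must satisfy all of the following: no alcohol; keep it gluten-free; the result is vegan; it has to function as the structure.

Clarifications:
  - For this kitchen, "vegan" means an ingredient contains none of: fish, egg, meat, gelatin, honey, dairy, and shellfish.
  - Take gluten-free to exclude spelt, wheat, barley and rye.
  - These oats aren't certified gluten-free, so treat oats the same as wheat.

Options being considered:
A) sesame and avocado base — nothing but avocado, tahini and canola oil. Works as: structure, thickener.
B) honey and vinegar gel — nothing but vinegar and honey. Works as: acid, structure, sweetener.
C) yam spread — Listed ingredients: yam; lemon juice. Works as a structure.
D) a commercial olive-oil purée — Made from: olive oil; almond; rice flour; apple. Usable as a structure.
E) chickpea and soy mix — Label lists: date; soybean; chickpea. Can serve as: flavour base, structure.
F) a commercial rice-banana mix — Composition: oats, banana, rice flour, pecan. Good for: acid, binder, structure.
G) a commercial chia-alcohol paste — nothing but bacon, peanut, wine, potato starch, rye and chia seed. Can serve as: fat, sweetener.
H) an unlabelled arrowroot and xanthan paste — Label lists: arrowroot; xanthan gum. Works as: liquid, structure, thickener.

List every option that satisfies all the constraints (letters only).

A, C, D, E, H

A: every rule checks out — keep
B: has honey, so not vegan — out
C: no alcohol, vegan — keep
D: every rule checks out — valid
E: gluten-free, no alcohol — keep
F: has oats, so not gluten-free — reject
G: not usable as a structure; has bacon, so not vegan (and 2 more) — no
H: works as a structure, gluten-free, vegan — keep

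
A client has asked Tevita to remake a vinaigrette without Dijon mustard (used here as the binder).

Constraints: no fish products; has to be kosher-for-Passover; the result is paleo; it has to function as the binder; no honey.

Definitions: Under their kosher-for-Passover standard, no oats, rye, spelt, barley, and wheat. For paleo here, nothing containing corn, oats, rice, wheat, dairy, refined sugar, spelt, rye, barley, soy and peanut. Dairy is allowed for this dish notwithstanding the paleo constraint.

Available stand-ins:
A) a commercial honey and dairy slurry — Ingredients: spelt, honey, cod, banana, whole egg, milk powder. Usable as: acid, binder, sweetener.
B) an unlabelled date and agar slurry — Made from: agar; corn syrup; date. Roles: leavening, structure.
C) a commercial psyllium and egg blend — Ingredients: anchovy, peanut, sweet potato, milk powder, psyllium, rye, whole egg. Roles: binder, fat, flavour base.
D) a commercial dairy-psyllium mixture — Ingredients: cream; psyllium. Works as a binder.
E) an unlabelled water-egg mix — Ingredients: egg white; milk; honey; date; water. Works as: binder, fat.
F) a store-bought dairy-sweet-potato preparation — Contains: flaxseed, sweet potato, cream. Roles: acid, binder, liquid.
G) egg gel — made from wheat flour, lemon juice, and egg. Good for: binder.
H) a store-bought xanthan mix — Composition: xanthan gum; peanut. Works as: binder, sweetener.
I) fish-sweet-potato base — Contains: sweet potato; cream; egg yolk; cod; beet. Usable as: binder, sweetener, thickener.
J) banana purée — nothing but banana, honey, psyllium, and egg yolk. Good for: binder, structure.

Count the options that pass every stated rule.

2

A: has spelt, so not kosher-for-Passover; has spelt, so not paleo (and 2 more) — no
B: not usable as a binder; has corn syrup, so not paleo — reject
C: has rye, so not kosher-for-Passover; has peanut, so not paleo (and 1 more) — out
D: dairy is permitted under the paleo carve-out; nothing else excluded — keep
E: has honey, so not honey-free — reject
F: dairy is permitted under the paleo carve-out; nothing else excluded — OK
G: has wheat flour, so not kosher-for-Passover; has wheat flour, so not paleo — out
H: has peanut, so not paleo — reject
I: has cod, so not fish-free — out
J: has honey, so not honey-free — out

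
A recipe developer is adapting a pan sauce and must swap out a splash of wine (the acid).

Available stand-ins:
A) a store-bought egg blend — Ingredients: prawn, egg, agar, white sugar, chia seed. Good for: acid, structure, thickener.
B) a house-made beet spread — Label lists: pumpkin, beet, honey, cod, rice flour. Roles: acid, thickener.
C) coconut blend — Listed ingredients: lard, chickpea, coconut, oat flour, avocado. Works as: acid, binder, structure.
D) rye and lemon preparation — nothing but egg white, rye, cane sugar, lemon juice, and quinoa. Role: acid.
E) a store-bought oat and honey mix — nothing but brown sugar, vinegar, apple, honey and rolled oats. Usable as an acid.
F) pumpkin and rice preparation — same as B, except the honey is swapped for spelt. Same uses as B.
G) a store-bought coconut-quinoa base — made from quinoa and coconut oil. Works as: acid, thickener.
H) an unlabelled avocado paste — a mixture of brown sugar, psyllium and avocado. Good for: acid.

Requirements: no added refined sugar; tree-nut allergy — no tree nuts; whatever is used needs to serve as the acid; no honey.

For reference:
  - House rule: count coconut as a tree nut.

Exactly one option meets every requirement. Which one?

A: has white sugar, so not no-added-sugar — no
B: has honey, so not honey-free — no
C: has coconut, so not tree-nut-free — out
D: has cane sugar, so not no-added-sugar — out
E: has brown sugar, so not no-added-sugar; has honey, so not honey-free — out
F: all constraints satisfied — OK
G: has coconut oil, so not tree-nut-free — out
H: has brown sugar, so not no-added-sugar — no

F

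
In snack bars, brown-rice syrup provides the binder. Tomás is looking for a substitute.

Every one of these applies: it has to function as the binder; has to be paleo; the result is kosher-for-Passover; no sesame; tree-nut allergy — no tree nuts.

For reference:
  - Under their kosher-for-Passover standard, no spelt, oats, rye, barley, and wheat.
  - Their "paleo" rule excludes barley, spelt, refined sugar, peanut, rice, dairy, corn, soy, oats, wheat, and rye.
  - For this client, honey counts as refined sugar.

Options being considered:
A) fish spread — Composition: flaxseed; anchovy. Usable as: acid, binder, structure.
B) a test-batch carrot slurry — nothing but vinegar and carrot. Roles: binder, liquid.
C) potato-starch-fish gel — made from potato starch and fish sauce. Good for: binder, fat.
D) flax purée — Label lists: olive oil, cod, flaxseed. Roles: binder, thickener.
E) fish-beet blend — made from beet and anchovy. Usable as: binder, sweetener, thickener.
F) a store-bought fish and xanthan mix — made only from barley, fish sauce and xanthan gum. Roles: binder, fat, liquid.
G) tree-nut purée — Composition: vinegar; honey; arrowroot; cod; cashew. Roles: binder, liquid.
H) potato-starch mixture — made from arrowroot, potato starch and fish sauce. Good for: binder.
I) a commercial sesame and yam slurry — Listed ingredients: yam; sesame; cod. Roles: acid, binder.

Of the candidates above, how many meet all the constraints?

6

A: only anchovy and flaxseed; none excluded — valid
B: only vinegar and carrot; none excluded — keep
C: all constraints satisfied — valid
D: only cod, flaxseed, and olive oil; none excluded — keep
E: every rule checks out — OK
F: has barley, so not kosher-for-Passover; has barley, so not paleo — out
G: has honey, so not paleo; has cashew, so not tree-nut-free — out
H: every rule checks out — keep
I: has sesame, so not sesame-free — no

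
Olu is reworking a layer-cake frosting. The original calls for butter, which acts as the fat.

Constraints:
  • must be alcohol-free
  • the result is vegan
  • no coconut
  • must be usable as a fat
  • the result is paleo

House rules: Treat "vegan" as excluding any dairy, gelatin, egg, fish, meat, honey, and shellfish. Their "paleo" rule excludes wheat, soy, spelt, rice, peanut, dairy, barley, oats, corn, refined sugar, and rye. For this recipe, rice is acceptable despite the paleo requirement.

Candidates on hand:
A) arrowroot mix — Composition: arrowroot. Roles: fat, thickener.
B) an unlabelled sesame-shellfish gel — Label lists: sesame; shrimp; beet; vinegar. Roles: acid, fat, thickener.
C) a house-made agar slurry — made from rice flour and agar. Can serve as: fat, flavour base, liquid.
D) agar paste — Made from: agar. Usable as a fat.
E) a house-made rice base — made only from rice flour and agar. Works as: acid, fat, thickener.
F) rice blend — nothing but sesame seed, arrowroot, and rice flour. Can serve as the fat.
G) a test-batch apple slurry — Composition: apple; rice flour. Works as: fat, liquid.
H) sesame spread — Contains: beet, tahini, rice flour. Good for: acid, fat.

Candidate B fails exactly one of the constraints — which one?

usable as a fat: satisfied
vegan: has shrimp — fails
paleo: satisfied
alcohol-free: satisfied
coconut-free: satisfied

vegan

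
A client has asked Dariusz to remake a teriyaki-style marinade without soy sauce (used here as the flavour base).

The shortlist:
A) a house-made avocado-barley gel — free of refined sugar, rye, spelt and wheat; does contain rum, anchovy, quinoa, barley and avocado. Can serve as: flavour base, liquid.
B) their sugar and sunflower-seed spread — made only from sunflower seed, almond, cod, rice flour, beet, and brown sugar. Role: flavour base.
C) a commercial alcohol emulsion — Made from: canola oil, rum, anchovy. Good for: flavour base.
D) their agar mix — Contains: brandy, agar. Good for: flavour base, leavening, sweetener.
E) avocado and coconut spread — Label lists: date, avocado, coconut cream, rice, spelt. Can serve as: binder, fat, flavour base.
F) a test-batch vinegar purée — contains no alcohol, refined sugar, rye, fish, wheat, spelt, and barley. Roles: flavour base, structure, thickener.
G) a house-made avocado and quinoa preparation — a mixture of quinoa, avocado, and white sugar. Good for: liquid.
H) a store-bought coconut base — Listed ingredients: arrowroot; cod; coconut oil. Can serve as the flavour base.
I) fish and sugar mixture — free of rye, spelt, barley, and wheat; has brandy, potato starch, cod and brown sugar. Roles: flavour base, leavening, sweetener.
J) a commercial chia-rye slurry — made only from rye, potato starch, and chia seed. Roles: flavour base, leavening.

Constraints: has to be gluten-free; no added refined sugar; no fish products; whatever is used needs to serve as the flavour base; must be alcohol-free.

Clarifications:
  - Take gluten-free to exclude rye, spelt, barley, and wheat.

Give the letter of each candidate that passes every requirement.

A: has barley, so not gluten-free; has anchovy, so not fish-free (and 1 more) — no
B: has brown sugar, so not no-added-sugar; has cod, so not fish-free — out
C: has anchovy, so not fish-free; has rum, so not alcohol-free — reject
D: has brandy, so not alcohol-free — no
E: has spelt, so not gluten-free — out
F: no alcohol, gluten-free — valid
G: not usable as a flavour base; has white sugar, so not no-added-sugar — reject
H: has cod, so not fish-free — no
I: has brown sugar, so not no-added-sugar; has cod, so not fish-free (and 1 more) — out
J: has rye, so not gluten-free — no

F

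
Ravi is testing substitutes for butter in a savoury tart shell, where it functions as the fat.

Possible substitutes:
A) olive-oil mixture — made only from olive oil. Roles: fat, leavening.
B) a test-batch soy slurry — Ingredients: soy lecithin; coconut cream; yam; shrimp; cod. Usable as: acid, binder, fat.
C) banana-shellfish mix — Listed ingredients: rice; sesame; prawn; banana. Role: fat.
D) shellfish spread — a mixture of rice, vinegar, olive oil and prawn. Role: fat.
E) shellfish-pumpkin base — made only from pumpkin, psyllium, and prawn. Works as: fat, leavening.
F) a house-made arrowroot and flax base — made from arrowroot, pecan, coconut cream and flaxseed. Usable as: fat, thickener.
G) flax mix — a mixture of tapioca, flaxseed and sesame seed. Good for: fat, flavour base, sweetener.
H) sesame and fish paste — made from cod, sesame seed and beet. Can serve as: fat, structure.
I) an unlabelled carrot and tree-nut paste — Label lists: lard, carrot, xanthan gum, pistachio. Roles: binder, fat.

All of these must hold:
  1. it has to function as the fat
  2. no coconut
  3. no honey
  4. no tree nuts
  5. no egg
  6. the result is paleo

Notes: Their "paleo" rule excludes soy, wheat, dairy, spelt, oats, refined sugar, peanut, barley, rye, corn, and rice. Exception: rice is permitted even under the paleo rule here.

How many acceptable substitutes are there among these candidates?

A: only olive oil; none excluded — valid
B: has soy lecithin, so not paleo; has coconut cream, so not coconut-free — no
C: rice is permitted under the paleo carve-out; nothing else excluded — valid
D: rice is permitted under the paleo carve-out; nothing else excluded — valid
E: only prawn, pumpkin, and psyllium; none excluded — valid
F: has coconut cream, so not coconut-free; has pecan, so not tree-nut-free — out
G: only sesame seed, tapioca, and flaxseed; none excluded — OK
H: no coconut, no egg — OK
I: has pistachio, so not tree-nut-free — out

6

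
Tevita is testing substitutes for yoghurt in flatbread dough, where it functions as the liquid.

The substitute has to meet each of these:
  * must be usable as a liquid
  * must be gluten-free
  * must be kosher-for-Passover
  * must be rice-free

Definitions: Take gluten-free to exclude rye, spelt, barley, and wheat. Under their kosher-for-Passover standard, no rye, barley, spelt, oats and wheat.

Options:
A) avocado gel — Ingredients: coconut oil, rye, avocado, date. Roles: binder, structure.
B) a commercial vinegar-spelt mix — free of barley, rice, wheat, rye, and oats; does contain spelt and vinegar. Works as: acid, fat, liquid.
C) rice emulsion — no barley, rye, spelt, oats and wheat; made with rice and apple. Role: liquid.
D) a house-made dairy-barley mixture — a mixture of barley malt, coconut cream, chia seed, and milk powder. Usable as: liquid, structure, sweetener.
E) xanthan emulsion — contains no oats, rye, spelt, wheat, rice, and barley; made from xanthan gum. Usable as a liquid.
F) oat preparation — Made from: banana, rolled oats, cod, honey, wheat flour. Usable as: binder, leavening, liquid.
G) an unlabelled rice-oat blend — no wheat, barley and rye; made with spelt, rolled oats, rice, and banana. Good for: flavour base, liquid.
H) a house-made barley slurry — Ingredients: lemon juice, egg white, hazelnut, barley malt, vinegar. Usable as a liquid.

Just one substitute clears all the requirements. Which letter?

A: not usable as a liquid; has rye, so not gluten-free (and 1 more) — reject
B: has spelt, so not gluten-free; has spelt, so not kosher-for-Passover — out
C: has rice, so not rice-free — reject
D: has barley malt, so not gluten-free; has barley malt, so not kosher-for-Passover — no
E: works as a liquid, no rice, kosher-for-Passover — valid
F: has wheat flour, so not gluten-free; has rolled oats, so not kosher-for-Passover — no
G: has spelt, so not gluten-free; has rolled oats, so not kosher-for-Passover (and 1 more) — reject
H: has barley malt, so not gluten-free; has barley malt, so not kosher-for-Passover — reject

E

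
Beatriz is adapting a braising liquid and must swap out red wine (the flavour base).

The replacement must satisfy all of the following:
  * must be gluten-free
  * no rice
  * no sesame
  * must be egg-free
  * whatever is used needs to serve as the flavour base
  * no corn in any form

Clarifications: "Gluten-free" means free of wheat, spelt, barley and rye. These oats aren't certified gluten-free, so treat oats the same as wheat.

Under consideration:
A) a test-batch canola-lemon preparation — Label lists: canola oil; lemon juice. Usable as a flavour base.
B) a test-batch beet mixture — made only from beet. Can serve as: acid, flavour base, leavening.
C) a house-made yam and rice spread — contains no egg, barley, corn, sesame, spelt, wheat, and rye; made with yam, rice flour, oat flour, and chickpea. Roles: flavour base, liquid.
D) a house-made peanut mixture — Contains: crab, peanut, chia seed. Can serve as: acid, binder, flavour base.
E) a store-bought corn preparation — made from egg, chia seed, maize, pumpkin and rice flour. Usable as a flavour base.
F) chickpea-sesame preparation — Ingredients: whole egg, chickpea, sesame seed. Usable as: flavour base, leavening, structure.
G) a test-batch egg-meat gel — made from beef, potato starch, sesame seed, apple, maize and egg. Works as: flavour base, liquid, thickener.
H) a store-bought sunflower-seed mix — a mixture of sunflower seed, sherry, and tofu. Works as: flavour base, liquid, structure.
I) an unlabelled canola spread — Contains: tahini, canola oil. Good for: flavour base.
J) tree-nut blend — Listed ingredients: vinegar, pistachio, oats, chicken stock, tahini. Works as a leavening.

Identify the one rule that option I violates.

sesame-free

usable as a flavour base: satisfied
gluten-free: satisfied
rice-free: satisfied
egg-free: satisfied
corn-free: satisfied
sesame-free: has tahini — fails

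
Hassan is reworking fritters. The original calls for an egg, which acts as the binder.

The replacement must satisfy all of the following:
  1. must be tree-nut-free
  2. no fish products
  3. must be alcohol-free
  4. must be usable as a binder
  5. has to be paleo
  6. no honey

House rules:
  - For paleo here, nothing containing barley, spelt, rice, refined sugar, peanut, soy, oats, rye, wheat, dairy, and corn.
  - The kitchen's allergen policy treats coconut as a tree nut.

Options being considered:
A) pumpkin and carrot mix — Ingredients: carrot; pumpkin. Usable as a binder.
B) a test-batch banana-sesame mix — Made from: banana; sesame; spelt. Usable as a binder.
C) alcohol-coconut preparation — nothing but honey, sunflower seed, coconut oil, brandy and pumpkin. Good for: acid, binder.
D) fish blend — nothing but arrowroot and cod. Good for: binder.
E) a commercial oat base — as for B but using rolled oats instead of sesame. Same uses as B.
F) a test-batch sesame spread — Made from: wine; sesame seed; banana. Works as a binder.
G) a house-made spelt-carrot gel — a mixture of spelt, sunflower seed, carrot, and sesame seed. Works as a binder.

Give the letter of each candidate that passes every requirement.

A: every rule checks out — keep
B: has spelt, so not paleo — reject
C: has honey, so not honey-free; has coconut oil, so not tree-nut-free (and 1 more) — reject
D: has cod, so not fish-free — out
E: has rolled oats, so not paleo — out
F: has wine, so not alcohol-free — no
G: has spelt, so not paleo — no

A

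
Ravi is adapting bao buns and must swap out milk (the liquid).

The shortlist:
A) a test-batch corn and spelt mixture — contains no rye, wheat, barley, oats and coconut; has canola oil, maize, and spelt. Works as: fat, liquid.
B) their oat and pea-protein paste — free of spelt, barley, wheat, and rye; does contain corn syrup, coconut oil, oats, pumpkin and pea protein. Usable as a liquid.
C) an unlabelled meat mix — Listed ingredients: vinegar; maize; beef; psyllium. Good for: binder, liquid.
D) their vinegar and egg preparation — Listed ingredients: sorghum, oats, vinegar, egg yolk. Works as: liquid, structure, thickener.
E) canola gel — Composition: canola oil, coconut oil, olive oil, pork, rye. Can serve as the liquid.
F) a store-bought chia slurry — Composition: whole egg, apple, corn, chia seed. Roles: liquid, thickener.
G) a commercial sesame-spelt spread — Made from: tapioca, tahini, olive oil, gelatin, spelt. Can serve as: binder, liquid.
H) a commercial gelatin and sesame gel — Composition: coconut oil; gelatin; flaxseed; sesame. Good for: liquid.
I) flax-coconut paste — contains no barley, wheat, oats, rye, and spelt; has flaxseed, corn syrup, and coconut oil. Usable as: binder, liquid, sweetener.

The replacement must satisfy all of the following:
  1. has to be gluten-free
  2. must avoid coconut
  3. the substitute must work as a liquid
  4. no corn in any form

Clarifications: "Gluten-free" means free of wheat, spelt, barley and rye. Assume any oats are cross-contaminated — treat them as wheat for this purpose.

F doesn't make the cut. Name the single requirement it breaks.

usable as a liquid: satisfied
gluten-free: satisfied
coconut-free: satisfied
corn-free: has corn — fails

corn-free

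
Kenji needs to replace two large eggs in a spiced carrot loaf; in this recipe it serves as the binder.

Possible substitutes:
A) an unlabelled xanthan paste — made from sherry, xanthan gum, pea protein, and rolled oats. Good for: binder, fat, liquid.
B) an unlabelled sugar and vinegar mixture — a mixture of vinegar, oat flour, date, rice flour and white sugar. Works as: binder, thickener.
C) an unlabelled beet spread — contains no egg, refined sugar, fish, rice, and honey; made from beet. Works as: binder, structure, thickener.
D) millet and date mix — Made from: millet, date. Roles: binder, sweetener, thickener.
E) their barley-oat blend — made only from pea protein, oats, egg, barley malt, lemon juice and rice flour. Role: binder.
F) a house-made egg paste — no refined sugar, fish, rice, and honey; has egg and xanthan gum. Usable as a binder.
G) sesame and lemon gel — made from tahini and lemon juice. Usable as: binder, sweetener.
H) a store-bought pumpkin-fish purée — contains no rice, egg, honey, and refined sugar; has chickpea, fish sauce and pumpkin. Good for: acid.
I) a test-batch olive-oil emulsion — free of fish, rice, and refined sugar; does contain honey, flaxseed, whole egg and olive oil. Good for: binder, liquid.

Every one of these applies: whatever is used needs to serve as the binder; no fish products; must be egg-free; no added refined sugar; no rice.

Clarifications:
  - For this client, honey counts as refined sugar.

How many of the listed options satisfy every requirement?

A: no fish, no-added-sugar — keep
B: has white sugar, so not no-added-sugar; has rice flour, so not rice-free — reject
C: nothing on the exclusion list — keep
D: nothing on the exclusion list — valid
E: has rice flour, so not rice-free; has egg, so not egg-free — no
F: has egg, so not egg-free — out
G: no rice, no fish — keep
H: not usable as a binder; has fish sauce, so not fish-free — no
I: has honey, so not no-added-sugar; has whole egg, so not egg-free — no

4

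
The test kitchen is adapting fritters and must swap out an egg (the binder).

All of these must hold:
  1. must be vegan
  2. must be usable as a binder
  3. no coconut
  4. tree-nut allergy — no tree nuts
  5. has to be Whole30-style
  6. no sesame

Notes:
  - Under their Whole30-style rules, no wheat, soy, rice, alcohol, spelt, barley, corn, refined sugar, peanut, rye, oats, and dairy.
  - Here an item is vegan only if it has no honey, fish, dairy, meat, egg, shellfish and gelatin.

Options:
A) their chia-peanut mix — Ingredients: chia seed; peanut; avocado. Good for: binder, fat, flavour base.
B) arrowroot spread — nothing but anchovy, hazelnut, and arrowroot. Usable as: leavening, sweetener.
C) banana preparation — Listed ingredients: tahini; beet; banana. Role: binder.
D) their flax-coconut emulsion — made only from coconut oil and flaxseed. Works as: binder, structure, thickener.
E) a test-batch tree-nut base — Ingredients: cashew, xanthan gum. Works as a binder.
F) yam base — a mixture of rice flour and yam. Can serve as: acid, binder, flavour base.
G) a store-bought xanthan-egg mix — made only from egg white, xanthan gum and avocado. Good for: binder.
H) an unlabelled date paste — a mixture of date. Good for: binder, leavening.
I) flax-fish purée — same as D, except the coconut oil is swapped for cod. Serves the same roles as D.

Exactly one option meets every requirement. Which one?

A: has peanut, so not Whole30-style — reject
B: not usable as a binder; has anchovy, so not vegan (and 1 more) — reject
C: has tahini, so not sesame-free — out
D: has coconut oil, so not coconut-free — out
E: has cashew, so not tree-nut-free — no
F: has rice flour, so not Whole30-style — reject
G: has egg white, so not vegan — out
H: no coconut, no tree nuts — OK
I: has cod, so not vegan — no

H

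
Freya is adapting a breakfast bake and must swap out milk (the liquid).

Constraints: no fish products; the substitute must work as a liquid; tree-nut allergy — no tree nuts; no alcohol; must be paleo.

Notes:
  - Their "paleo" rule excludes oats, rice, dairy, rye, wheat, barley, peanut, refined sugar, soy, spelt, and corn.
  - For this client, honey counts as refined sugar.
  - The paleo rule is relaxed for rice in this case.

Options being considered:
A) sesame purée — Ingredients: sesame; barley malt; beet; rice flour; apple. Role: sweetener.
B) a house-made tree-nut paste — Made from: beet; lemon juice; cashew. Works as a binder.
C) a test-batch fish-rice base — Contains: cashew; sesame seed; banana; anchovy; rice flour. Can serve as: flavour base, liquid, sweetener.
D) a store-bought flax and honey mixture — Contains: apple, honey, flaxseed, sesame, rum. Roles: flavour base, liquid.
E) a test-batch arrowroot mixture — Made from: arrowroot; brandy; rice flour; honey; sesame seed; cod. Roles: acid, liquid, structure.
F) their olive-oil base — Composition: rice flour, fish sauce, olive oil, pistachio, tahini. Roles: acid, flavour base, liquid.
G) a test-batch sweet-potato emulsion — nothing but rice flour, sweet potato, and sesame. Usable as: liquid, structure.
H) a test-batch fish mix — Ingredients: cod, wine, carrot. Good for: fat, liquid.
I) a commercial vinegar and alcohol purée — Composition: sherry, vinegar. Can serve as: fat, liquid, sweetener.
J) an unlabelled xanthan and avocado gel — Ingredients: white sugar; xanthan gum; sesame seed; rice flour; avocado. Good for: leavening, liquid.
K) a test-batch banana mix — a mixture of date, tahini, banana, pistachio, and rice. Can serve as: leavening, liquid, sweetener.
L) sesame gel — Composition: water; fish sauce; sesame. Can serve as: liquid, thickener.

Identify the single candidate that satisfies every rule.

A: not usable as a liquid; has barley malt, so not paleo — no
B: not usable as a liquid; has cashew, so not tree-nut-free — reject
C: has cashew, so not tree-nut-free; has anchovy, so not fish-free — reject
D: has honey, so not paleo; has rum, so not alcohol-free — out
E: has honey, so not paleo; has cod, so not fish-free (and 1 more) — no
F: has pistachio, so not tree-nut-free; has fish sauce, so not fish-free — no
G: rice is permitted under the paleo carve-out; nothing else excluded — keep
H: has cod, so not fish-free; has wine, so not alcohol-free — no
I: has sherry, so not alcohol-free — no
J: has white sugar, so not paleo — out
K: has pistachio, so not tree-nut-free — out
L: has fish sauce, so not fish-free — no

G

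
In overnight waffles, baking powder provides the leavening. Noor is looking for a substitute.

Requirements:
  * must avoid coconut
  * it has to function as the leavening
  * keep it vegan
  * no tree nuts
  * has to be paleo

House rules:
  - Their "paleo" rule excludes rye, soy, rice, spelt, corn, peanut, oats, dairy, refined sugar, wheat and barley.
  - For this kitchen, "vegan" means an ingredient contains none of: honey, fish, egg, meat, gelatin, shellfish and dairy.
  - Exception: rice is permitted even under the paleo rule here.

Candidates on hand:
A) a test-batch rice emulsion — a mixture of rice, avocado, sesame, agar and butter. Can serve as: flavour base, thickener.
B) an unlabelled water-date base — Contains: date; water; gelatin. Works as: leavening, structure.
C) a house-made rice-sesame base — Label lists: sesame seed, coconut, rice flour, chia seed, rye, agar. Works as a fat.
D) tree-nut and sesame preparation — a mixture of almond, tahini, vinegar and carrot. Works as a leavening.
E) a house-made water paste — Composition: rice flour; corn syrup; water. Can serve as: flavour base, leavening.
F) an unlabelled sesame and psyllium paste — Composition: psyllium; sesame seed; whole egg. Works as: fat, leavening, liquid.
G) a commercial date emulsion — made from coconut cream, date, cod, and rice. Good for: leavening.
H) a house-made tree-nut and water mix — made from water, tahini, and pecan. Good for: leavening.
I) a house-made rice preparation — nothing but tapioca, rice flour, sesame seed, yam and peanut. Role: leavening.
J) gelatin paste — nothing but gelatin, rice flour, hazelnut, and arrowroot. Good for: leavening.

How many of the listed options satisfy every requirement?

0

A: not usable as a leavening; has butter, so not paleo (and 1 more) — reject
B: has gelatin, so not vegan — out
C: not usable as a leavening; has rye, so not paleo (and 1 more) — no
D: has almond, so not tree-nut-free — no
E: has corn syrup, so not paleo — out
F: has whole egg, so not vegan — out
G: has cod, so not vegan; has coconut cream, so not coconut-free — no
H: has pecan, so not tree-nut-free — no
I: has peanut, so not paleo — no
J: has gelatin, so not vegan; has hazelnut, so not tree-nut-free — reject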